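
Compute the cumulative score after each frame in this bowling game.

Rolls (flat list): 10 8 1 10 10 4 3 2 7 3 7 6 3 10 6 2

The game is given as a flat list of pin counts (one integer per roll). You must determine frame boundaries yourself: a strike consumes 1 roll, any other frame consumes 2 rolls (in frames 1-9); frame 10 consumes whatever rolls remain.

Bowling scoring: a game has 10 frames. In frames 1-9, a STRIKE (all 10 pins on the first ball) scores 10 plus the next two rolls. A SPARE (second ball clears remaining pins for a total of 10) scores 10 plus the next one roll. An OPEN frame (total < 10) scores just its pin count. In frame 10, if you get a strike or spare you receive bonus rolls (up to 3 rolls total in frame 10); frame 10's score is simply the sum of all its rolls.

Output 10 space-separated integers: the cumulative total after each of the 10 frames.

Frame 1: STRIKE. 10 + next two rolls (8+1) = 19. Cumulative: 19
Frame 2: OPEN (8+1=9). Cumulative: 28
Frame 3: STRIKE. 10 + next two rolls (10+4) = 24. Cumulative: 52
Frame 4: STRIKE. 10 + next two rolls (4+3) = 17. Cumulative: 69
Frame 5: OPEN (4+3=7). Cumulative: 76
Frame 6: OPEN (2+7=9). Cumulative: 85
Frame 7: SPARE (3+7=10). 10 + next roll (6) = 16. Cumulative: 101
Frame 8: OPEN (6+3=9). Cumulative: 110
Frame 9: STRIKE. 10 + next two rolls (6+2) = 18. Cumulative: 128
Frame 10: OPEN. Sum of all frame-10 rolls (6+2) = 8. Cumulative: 136

Answer: 19 28 52 69 76 85 101 110 128 136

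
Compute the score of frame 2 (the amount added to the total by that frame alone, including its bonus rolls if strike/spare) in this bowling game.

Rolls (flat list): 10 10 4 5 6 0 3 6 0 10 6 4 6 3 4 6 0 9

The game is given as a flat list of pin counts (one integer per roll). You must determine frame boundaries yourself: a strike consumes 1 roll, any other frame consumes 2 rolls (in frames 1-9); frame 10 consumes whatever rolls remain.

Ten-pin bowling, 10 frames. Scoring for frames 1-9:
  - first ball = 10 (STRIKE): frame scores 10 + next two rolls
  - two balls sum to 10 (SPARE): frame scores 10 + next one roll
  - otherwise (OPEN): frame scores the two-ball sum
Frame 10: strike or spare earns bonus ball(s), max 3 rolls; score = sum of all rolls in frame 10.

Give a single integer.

Frame 1: STRIKE. 10 + next two rolls (10+4) = 24. Cumulative: 24
Frame 2: STRIKE. 10 + next two rolls (4+5) = 19. Cumulative: 43
Frame 3: OPEN (4+5=9). Cumulative: 52
Frame 4: OPEN (6+0=6). Cumulative: 58

Answer: 19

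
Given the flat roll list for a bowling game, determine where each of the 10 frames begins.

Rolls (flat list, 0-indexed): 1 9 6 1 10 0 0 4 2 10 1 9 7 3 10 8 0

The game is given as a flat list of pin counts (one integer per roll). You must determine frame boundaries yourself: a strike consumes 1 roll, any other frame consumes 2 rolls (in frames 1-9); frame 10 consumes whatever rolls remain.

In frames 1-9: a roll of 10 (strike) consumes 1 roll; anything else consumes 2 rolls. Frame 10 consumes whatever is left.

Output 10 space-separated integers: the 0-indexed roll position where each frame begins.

Frame 1 starts at roll index 0: rolls=1,9 (sum=10), consumes 2 rolls
Frame 2 starts at roll index 2: rolls=6,1 (sum=7), consumes 2 rolls
Frame 3 starts at roll index 4: roll=10 (strike), consumes 1 roll
Frame 4 starts at roll index 5: rolls=0,0 (sum=0), consumes 2 rolls
Frame 5 starts at roll index 7: rolls=4,2 (sum=6), consumes 2 rolls
Frame 6 starts at roll index 9: roll=10 (strike), consumes 1 roll
Frame 7 starts at roll index 10: rolls=1,9 (sum=10), consumes 2 rolls
Frame 8 starts at roll index 12: rolls=7,3 (sum=10), consumes 2 rolls
Frame 9 starts at roll index 14: roll=10 (strike), consumes 1 roll
Frame 10 starts at roll index 15: 2 remaining rolls

Answer: 0 2 4 5 7 9 10 12 14 15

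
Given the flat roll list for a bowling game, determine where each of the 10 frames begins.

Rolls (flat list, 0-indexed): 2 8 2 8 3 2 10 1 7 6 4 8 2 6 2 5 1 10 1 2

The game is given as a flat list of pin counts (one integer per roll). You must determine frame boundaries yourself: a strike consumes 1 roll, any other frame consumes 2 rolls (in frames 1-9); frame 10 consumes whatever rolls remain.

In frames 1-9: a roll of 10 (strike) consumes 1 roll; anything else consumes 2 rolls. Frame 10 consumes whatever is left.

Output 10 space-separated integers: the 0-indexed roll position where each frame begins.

Frame 1 starts at roll index 0: rolls=2,8 (sum=10), consumes 2 rolls
Frame 2 starts at roll index 2: rolls=2,8 (sum=10), consumes 2 rolls
Frame 3 starts at roll index 4: rolls=3,2 (sum=5), consumes 2 rolls
Frame 4 starts at roll index 6: roll=10 (strike), consumes 1 roll
Frame 5 starts at roll index 7: rolls=1,7 (sum=8), consumes 2 rolls
Frame 6 starts at roll index 9: rolls=6,4 (sum=10), consumes 2 rolls
Frame 7 starts at roll index 11: rolls=8,2 (sum=10), consumes 2 rolls
Frame 8 starts at roll index 13: rolls=6,2 (sum=8), consumes 2 rolls
Frame 9 starts at roll index 15: rolls=5,1 (sum=6), consumes 2 rolls
Frame 10 starts at roll index 17: 3 remaining rolls

Answer: 0 2 4 6 7 9 11 13 15 17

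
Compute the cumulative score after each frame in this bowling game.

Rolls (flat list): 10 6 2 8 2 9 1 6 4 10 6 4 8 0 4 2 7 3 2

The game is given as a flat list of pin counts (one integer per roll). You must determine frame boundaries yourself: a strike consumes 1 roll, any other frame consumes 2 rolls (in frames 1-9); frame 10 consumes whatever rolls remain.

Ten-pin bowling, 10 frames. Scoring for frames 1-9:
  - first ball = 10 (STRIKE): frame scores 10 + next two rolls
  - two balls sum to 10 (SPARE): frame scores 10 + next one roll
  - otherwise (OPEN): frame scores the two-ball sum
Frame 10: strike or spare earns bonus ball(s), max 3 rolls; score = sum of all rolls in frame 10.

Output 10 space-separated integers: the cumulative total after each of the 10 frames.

Answer: 18 26 45 61 81 101 119 127 133 145

Derivation:
Frame 1: STRIKE. 10 + next two rolls (6+2) = 18. Cumulative: 18
Frame 2: OPEN (6+2=8). Cumulative: 26
Frame 3: SPARE (8+2=10). 10 + next roll (9) = 19. Cumulative: 45
Frame 4: SPARE (9+1=10). 10 + next roll (6) = 16. Cumulative: 61
Frame 5: SPARE (6+4=10). 10 + next roll (10) = 20. Cumulative: 81
Frame 6: STRIKE. 10 + next two rolls (6+4) = 20. Cumulative: 101
Frame 7: SPARE (6+4=10). 10 + next roll (8) = 18. Cumulative: 119
Frame 8: OPEN (8+0=8). Cumulative: 127
Frame 9: OPEN (4+2=6). Cumulative: 133
Frame 10: SPARE. Sum of all frame-10 rolls (7+3+2) = 12. Cumulative: 145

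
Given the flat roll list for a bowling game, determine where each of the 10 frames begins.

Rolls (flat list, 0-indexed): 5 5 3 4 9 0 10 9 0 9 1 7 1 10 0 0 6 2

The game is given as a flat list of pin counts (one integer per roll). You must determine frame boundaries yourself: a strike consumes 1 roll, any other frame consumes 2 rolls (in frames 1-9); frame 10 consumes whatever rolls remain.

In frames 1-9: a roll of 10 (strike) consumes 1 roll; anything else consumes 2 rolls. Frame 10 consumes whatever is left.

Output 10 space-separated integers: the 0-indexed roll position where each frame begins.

Answer: 0 2 4 6 7 9 11 13 14 16

Derivation:
Frame 1 starts at roll index 0: rolls=5,5 (sum=10), consumes 2 rolls
Frame 2 starts at roll index 2: rolls=3,4 (sum=7), consumes 2 rolls
Frame 3 starts at roll index 4: rolls=9,0 (sum=9), consumes 2 rolls
Frame 4 starts at roll index 6: roll=10 (strike), consumes 1 roll
Frame 5 starts at roll index 7: rolls=9,0 (sum=9), consumes 2 rolls
Frame 6 starts at roll index 9: rolls=9,1 (sum=10), consumes 2 rolls
Frame 7 starts at roll index 11: rolls=7,1 (sum=8), consumes 2 rolls
Frame 8 starts at roll index 13: roll=10 (strike), consumes 1 roll
Frame 9 starts at roll index 14: rolls=0,0 (sum=0), consumes 2 rolls
Frame 10 starts at roll index 16: 2 remaining rolls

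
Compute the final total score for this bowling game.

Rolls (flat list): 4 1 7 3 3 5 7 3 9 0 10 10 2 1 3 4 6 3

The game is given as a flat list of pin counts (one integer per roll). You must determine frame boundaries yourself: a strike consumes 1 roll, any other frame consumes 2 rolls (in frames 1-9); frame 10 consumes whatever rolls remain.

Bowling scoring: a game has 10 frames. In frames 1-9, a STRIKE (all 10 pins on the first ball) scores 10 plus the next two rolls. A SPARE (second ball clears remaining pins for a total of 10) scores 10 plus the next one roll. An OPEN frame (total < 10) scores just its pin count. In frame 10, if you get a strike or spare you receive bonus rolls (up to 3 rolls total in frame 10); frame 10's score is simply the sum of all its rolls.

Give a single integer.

Frame 1: OPEN (4+1=5). Cumulative: 5
Frame 2: SPARE (7+3=10). 10 + next roll (3) = 13. Cumulative: 18
Frame 3: OPEN (3+5=8). Cumulative: 26
Frame 4: SPARE (7+3=10). 10 + next roll (9) = 19. Cumulative: 45
Frame 5: OPEN (9+0=9). Cumulative: 54
Frame 6: STRIKE. 10 + next two rolls (10+2) = 22. Cumulative: 76
Frame 7: STRIKE. 10 + next two rolls (2+1) = 13. Cumulative: 89
Frame 8: OPEN (2+1=3). Cumulative: 92
Frame 9: OPEN (3+4=7). Cumulative: 99
Frame 10: OPEN. Sum of all frame-10 rolls (6+3) = 9. Cumulative: 108

Answer: 108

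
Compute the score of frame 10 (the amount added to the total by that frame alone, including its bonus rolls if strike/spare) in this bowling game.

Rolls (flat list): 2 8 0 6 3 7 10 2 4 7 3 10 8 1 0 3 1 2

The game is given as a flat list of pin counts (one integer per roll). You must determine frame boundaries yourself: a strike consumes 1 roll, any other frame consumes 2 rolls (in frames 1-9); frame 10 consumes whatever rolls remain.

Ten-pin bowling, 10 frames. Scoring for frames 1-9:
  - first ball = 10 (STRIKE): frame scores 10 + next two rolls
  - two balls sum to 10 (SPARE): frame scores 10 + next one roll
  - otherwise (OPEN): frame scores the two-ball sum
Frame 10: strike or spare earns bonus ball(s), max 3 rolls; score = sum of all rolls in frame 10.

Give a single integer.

Frame 1: SPARE (2+8=10). 10 + next roll (0) = 10. Cumulative: 10
Frame 2: OPEN (0+6=6). Cumulative: 16
Frame 3: SPARE (3+7=10). 10 + next roll (10) = 20. Cumulative: 36
Frame 4: STRIKE. 10 + next two rolls (2+4) = 16. Cumulative: 52
Frame 5: OPEN (2+4=6). Cumulative: 58
Frame 6: SPARE (7+3=10). 10 + next roll (10) = 20. Cumulative: 78
Frame 7: STRIKE. 10 + next two rolls (8+1) = 19. Cumulative: 97
Frame 8: OPEN (8+1=9). Cumulative: 106
Frame 9: OPEN (0+3=3). Cumulative: 109
Frame 10: OPEN. Sum of all frame-10 rolls (1+2) = 3. Cumulative: 112

Answer: 3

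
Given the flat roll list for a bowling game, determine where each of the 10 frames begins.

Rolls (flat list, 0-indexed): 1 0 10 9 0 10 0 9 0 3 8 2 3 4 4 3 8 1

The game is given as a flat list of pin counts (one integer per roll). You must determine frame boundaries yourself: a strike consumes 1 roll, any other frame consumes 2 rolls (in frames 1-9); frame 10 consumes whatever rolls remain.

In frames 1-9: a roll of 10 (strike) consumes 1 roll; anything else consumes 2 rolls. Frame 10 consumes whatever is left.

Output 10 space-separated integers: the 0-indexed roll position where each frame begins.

Answer: 0 2 3 5 6 8 10 12 14 16

Derivation:
Frame 1 starts at roll index 0: rolls=1,0 (sum=1), consumes 2 rolls
Frame 2 starts at roll index 2: roll=10 (strike), consumes 1 roll
Frame 3 starts at roll index 3: rolls=9,0 (sum=9), consumes 2 rolls
Frame 4 starts at roll index 5: roll=10 (strike), consumes 1 roll
Frame 5 starts at roll index 6: rolls=0,9 (sum=9), consumes 2 rolls
Frame 6 starts at roll index 8: rolls=0,3 (sum=3), consumes 2 rolls
Frame 7 starts at roll index 10: rolls=8,2 (sum=10), consumes 2 rolls
Frame 8 starts at roll index 12: rolls=3,4 (sum=7), consumes 2 rolls
Frame 9 starts at roll index 14: rolls=4,3 (sum=7), consumes 2 rolls
Frame 10 starts at roll index 16: 2 remaining rolls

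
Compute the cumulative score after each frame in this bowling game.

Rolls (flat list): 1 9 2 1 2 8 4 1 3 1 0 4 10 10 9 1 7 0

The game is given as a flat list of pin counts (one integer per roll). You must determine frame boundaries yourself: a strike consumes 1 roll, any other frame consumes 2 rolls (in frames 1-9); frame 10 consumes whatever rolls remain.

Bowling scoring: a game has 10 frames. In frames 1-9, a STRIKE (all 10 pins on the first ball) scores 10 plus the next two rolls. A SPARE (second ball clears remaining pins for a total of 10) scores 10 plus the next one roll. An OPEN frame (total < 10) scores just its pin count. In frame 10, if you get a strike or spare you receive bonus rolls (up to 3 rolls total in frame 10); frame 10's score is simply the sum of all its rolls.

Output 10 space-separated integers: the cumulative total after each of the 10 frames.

Frame 1: SPARE (1+9=10). 10 + next roll (2) = 12. Cumulative: 12
Frame 2: OPEN (2+1=3). Cumulative: 15
Frame 3: SPARE (2+8=10). 10 + next roll (4) = 14. Cumulative: 29
Frame 4: OPEN (4+1=5). Cumulative: 34
Frame 5: OPEN (3+1=4). Cumulative: 38
Frame 6: OPEN (0+4=4). Cumulative: 42
Frame 7: STRIKE. 10 + next two rolls (10+9) = 29. Cumulative: 71
Frame 8: STRIKE. 10 + next two rolls (9+1) = 20. Cumulative: 91
Frame 9: SPARE (9+1=10). 10 + next roll (7) = 17. Cumulative: 108
Frame 10: OPEN. Sum of all frame-10 rolls (7+0) = 7. Cumulative: 115

Answer: 12 15 29 34 38 42 71 91 108 115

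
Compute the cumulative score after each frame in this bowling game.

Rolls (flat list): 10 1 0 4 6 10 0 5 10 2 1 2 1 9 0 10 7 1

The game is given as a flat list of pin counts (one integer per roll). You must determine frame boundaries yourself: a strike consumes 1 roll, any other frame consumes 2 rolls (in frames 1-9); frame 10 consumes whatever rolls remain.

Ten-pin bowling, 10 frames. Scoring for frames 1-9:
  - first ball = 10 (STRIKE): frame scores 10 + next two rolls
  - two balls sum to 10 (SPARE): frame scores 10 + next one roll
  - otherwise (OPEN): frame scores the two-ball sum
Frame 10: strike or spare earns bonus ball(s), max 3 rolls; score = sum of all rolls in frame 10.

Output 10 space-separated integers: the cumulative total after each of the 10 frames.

Answer: 11 12 32 47 52 65 68 71 80 98

Derivation:
Frame 1: STRIKE. 10 + next two rolls (1+0) = 11. Cumulative: 11
Frame 2: OPEN (1+0=1). Cumulative: 12
Frame 3: SPARE (4+6=10). 10 + next roll (10) = 20. Cumulative: 32
Frame 4: STRIKE. 10 + next two rolls (0+5) = 15. Cumulative: 47
Frame 5: OPEN (0+5=5). Cumulative: 52
Frame 6: STRIKE. 10 + next two rolls (2+1) = 13. Cumulative: 65
Frame 7: OPEN (2+1=3). Cumulative: 68
Frame 8: OPEN (2+1=3). Cumulative: 71
Frame 9: OPEN (9+0=9). Cumulative: 80
Frame 10: STRIKE. Sum of all frame-10 rolls (10+7+1) = 18. Cumulative: 98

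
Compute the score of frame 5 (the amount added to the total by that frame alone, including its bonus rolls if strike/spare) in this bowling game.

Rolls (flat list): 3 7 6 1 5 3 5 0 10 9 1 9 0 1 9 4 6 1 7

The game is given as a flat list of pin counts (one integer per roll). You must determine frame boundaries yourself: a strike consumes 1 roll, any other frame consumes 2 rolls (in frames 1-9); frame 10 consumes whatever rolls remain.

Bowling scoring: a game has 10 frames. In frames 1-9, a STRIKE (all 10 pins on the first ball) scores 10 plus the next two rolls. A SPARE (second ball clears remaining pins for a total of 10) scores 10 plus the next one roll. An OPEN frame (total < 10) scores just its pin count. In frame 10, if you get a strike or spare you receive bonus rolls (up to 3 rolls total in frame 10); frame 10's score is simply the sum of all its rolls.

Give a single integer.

Frame 1: SPARE (3+7=10). 10 + next roll (6) = 16. Cumulative: 16
Frame 2: OPEN (6+1=7). Cumulative: 23
Frame 3: OPEN (5+3=8). Cumulative: 31
Frame 4: OPEN (5+0=5). Cumulative: 36
Frame 5: STRIKE. 10 + next two rolls (9+1) = 20. Cumulative: 56
Frame 6: SPARE (9+1=10). 10 + next roll (9) = 19. Cumulative: 75
Frame 7: OPEN (9+0=9). Cumulative: 84

Answer: 20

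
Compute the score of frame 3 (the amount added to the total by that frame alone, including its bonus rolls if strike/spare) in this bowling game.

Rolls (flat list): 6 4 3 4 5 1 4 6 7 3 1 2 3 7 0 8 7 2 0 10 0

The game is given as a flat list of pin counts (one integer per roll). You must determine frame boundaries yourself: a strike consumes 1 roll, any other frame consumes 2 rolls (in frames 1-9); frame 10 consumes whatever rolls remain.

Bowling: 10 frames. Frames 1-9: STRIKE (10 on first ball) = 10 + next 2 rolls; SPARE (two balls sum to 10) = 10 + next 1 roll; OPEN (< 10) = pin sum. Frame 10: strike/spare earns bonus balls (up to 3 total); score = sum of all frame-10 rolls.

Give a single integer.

Answer: 6

Derivation:
Frame 1: SPARE (6+4=10). 10 + next roll (3) = 13. Cumulative: 13
Frame 2: OPEN (3+4=7). Cumulative: 20
Frame 3: OPEN (5+1=6). Cumulative: 26
Frame 4: SPARE (4+6=10). 10 + next roll (7) = 17. Cumulative: 43
Frame 5: SPARE (7+3=10). 10 + next roll (1) = 11. Cumulative: 54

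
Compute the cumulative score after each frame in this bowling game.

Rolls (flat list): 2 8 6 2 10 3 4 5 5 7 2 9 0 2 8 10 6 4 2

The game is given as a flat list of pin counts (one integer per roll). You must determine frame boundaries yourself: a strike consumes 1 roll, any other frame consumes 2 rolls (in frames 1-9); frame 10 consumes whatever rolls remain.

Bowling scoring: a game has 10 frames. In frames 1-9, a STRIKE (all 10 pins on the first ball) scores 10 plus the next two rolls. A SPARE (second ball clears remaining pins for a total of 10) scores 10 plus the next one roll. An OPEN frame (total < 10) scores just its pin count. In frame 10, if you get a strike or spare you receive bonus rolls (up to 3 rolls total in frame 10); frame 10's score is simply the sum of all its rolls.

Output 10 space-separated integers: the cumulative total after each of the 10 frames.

Answer: 16 24 41 48 65 74 83 103 123 135

Derivation:
Frame 1: SPARE (2+8=10). 10 + next roll (6) = 16. Cumulative: 16
Frame 2: OPEN (6+2=8). Cumulative: 24
Frame 3: STRIKE. 10 + next two rolls (3+4) = 17. Cumulative: 41
Frame 4: OPEN (3+4=7). Cumulative: 48
Frame 5: SPARE (5+5=10). 10 + next roll (7) = 17. Cumulative: 65
Frame 6: OPEN (7+2=9). Cumulative: 74
Frame 7: OPEN (9+0=9). Cumulative: 83
Frame 8: SPARE (2+8=10). 10 + next roll (10) = 20. Cumulative: 103
Frame 9: STRIKE. 10 + next two rolls (6+4) = 20. Cumulative: 123
Frame 10: SPARE. Sum of all frame-10 rolls (6+4+2) = 12. Cumulative: 135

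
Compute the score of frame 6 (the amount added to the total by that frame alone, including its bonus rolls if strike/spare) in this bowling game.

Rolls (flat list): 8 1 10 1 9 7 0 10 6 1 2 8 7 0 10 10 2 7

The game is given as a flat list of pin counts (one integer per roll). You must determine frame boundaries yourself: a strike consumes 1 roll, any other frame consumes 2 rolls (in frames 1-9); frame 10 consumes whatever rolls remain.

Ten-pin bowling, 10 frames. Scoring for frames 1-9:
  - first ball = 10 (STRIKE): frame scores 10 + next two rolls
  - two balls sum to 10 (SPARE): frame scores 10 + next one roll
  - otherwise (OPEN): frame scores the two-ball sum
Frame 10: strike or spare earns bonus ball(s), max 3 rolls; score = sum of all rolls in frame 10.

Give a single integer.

Frame 1: OPEN (8+1=9). Cumulative: 9
Frame 2: STRIKE. 10 + next two rolls (1+9) = 20. Cumulative: 29
Frame 3: SPARE (1+9=10). 10 + next roll (7) = 17. Cumulative: 46
Frame 4: OPEN (7+0=7). Cumulative: 53
Frame 5: STRIKE. 10 + next two rolls (6+1) = 17. Cumulative: 70
Frame 6: OPEN (6+1=7). Cumulative: 77
Frame 7: SPARE (2+8=10). 10 + next roll (7) = 17. Cumulative: 94
Frame 8: OPEN (7+0=7). Cumulative: 101

Answer: 7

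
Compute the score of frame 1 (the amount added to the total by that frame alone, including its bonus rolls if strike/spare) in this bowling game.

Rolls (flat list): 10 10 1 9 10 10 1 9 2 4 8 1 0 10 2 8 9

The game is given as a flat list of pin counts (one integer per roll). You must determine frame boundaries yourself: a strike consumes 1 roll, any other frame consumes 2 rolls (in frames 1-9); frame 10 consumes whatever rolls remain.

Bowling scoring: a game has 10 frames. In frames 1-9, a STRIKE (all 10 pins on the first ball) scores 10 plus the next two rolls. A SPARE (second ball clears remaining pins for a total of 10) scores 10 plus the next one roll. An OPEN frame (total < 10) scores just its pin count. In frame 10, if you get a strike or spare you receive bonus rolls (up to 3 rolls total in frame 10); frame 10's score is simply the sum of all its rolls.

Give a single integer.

Frame 1: STRIKE. 10 + next two rolls (10+1) = 21. Cumulative: 21
Frame 2: STRIKE. 10 + next two rolls (1+9) = 20. Cumulative: 41
Frame 3: SPARE (1+9=10). 10 + next roll (10) = 20. Cumulative: 61

Answer: 21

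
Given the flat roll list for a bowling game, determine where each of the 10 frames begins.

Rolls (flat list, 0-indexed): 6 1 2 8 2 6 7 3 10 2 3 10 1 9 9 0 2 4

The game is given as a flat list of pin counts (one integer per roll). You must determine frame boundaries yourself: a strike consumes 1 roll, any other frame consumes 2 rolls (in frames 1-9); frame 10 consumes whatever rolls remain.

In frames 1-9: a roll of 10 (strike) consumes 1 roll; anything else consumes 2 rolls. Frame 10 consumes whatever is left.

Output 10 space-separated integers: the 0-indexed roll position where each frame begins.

Answer: 0 2 4 6 8 9 11 12 14 16

Derivation:
Frame 1 starts at roll index 0: rolls=6,1 (sum=7), consumes 2 rolls
Frame 2 starts at roll index 2: rolls=2,8 (sum=10), consumes 2 rolls
Frame 3 starts at roll index 4: rolls=2,6 (sum=8), consumes 2 rolls
Frame 4 starts at roll index 6: rolls=7,3 (sum=10), consumes 2 rolls
Frame 5 starts at roll index 8: roll=10 (strike), consumes 1 roll
Frame 6 starts at roll index 9: rolls=2,3 (sum=5), consumes 2 rolls
Frame 7 starts at roll index 11: roll=10 (strike), consumes 1 roll
Frame 8 starts at roll index 12: rolls=1,9 (sum=10), consumes 2 rolls
Frame 9 starts at roll index 14: rolls=9,0 (sum=9), consumes 2 rolls
Frame 10 starts at roll index 16: 2 remaining rolls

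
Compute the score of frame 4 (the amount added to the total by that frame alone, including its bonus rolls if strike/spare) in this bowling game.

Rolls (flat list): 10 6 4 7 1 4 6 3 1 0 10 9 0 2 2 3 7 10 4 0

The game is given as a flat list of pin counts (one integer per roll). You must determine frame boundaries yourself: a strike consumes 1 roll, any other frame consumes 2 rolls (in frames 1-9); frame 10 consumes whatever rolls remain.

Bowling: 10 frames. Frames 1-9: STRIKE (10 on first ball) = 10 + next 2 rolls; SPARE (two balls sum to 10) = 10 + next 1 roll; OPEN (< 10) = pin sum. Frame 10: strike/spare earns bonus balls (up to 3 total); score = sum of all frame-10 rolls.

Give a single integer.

Answer: 13

Derivation:
Frame 1: STRIKE. 10 + next two rolls (6+4) = 20. Cumulative: 20
Frame 2: SPARE (6+4=10). 10 + next roll (7) = 17. Cumulative: 37
Frame 3: OPEN (7+1=8). Cumulative: 45
Frame 4: SPARE (4+6=10). 10 + next roll (3) = 13. Cumulative: 58
Frame 5: OPEN (3+1=4). Cumulative: 62
Frame 6: SPARE (0+10=10). 10 + next roll (9) = 19. Cumulative: 81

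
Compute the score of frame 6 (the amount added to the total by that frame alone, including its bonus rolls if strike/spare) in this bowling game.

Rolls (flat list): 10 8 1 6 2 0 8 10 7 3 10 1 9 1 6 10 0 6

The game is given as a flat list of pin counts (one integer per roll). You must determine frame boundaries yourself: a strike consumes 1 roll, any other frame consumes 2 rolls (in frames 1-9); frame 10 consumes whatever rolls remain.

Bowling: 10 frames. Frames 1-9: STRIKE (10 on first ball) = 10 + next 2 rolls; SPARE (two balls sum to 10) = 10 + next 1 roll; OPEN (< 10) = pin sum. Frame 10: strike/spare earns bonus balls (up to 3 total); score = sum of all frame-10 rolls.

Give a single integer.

Answer: 20

Derivation:
Frame 1: STRIKE. 10 + next two rolls (8+1) = 19. Cumulative: 19
Frame 2: OPEN (8+1=9). Cumulative: 28
Frame 3: OPEN (6+2=8). Cumulative: 36
Frame 4: OPEN (0+8=8). Cumulative: 44
Frame 5: STRIKE. 10 + next two rolls (7+3) = 20. Cumulative: 64
Frame 6: SPARE (7+3=10). 10 + next roll (10) = 20. Cumulative: 84
Frame 7: STRIKE. 10 + next two rolls (1+9) = 20. Cumulative: 104
Frame 8: SPARE (1+9=10). 10 + next roll (1) = 11. Cumulative: 115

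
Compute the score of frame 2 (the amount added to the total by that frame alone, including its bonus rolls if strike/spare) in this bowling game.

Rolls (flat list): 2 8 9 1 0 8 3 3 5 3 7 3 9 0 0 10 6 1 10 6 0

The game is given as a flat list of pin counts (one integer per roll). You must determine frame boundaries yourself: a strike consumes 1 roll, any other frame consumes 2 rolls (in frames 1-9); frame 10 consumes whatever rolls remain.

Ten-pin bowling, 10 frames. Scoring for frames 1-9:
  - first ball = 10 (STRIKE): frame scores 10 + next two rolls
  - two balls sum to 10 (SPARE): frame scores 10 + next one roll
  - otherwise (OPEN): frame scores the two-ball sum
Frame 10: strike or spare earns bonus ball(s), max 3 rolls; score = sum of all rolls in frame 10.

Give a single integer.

Frame 1: SPARE (2+8=10). 10 + next roll (9) = 19. Cumulative: 19
Frame 2: SPARE (9+1=10). 10 + next roll (0) = 10. Cumulative: 29
Frame 3: OPEN (0+8=8). Cumulative: 37
Frame 4: OPEN (3+3=6). Cumulative: 43

Answer: 10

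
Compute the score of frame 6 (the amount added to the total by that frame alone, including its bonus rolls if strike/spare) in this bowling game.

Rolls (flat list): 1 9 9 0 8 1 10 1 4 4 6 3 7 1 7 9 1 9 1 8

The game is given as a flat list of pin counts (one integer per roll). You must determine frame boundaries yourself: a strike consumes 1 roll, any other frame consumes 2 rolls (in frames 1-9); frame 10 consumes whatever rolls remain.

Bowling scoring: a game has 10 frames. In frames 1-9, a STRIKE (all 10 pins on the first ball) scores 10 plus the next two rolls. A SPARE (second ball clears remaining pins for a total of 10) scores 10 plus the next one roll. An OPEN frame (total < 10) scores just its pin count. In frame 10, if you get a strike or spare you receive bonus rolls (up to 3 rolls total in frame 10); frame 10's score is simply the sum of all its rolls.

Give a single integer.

Frame 1: SPARE (1+9=10). 10 + next roll (9) = 19. Cumulative: 19
Frame 2: OPEN (9+0=9). Cumulative: 28
Frame 3: OPEN (8+1=9). Cumulative: 37
Frame 4: STRIKE. 10 + next two rolls (1+4) = 15. Cumulative: 52
Frame 5: OPEN (1+4=5). Cumulative: 57
Frame 6: SPARE (4+6=10). 10 + next roll (3) = 13. Cumulative: 70
Frame 7: SPARE (3+7=10). 10 + next roll (1) = 11. Cumulative: 81
Frame 8: OPEN (1+7=8). Cumulative: 89

Answer: 13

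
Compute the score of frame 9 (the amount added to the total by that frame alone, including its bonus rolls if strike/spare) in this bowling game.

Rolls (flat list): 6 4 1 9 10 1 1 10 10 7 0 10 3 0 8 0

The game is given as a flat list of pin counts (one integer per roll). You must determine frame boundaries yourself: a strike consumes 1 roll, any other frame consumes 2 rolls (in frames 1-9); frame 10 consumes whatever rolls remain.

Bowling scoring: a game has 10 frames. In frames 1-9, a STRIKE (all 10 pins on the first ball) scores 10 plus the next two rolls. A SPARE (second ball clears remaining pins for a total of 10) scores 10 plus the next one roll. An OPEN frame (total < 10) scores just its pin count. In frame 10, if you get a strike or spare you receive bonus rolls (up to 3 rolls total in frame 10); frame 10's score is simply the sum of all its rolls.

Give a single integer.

Frame 1: SPARE (6+4=10). 10 + next roll (1) = 11. Cumulative: 11
Frame 2: SPARE (1+9=10). 10 + next roll (10) = 20. Cumulative: 31
Frame 3: STRIKE. 10 + next two rolls (1+1) = 12. Cumulative: 43
Frame 4: OPEN (1+1=2). Cumulative: 45
Frame 5: STRIKE. 10 + next two rolls (10+7) = 27. Cumulative: 72
Frame 6: STRIKE. 10 + next two rolls (7+0) = 17. Cumulative: 89
Frame 7: OPEN (7+0=7). Cumulative: 96
Frame 8: STRIKE. 10 + next two rolls (3+0) = 13. Cumulative: 109
Frame 9: OPEN (3+0=3). Cumulative: 112
Frame 10: OPEN. Sum of all frame-10 rolls (8+0) = 8. Cumulative: 120

Answer: 3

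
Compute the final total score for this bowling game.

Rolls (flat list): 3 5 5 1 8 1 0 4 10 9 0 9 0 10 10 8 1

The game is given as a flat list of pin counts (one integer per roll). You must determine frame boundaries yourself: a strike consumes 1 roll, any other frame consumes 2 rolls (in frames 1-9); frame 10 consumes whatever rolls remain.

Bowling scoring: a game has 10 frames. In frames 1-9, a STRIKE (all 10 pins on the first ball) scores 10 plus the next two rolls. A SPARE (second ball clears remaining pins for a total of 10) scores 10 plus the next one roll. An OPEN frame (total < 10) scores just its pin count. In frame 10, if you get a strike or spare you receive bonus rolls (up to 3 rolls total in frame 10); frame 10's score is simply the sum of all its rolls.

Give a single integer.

Answer: 120

Derivation:
Frame 1: OPEN (3+5=8). Cumulative: 8
Frame 2: OPEN (5+1=6). Cumulative: 14
Frame 3: OPEN (8+1=9). Cumulative: 23
Frame 4: OPEN (0+4=4). Cumulative: 27
Frame 5: STRIKE. 10 + next two rolls (9+0) = 19. Cumulative: 46
Frame 6: OPEN (9+0=9). Cumulative: 55
Frame 7: OPEN (9+0=9). Cumulative: 64
Frame 8: STRIKE. 10 + next two rolls (10+8) = 28. Cumulative: 92
Frame 9: STRIKE. 10 + next two rolls (8+1) = 19. Cumulative: 111
Frame 10: OPEN. Sum of all frame-10 rolls (8+1) = 9. Cumulative: 120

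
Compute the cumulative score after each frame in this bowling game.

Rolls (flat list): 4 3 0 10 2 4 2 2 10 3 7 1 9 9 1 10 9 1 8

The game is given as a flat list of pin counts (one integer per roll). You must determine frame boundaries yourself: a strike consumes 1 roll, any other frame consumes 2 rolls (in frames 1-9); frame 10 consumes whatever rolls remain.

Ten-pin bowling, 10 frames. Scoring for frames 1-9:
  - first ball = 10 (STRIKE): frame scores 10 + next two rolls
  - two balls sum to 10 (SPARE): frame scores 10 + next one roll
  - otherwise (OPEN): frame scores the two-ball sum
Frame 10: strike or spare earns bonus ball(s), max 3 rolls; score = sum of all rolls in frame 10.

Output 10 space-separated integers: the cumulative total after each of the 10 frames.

Answer: 7 19 25 29 49 60 79 99 119 137

Derivation:
Frame 1: OPEN (4+3=7). Cumulative: 7
Frame 2: SPARE (0+10=10). 10 + next roll (2) = 12. Cumulative: 19
Frame 3: OPEN (2+4=6). Cumulative: 25
Frame 4: OPEN (2+2=4). Cumulative: 29
Frame 5: STRIKE. 10 + next two rolls (3+7) = 20. Cumulative: 49
Frame 6: SPARE (3+7=10). 10 + next roll (1) = 11. Cumulative: 60
Frame 7: SPARE (1+9=10). 10 + next roll (9) = 19. Cumulative: 79
Frame 8: SPARE (9+1=10). 10 + next roll (10) = 20. Cumulative: 99
Frame 9: STRIKE. 10 + next two rolls (9+1) = 20. Cumulative: 119
Frame 10: SPARE. Sum of all frame-10 rolls (9+1+8) = 18. Cumulative: 137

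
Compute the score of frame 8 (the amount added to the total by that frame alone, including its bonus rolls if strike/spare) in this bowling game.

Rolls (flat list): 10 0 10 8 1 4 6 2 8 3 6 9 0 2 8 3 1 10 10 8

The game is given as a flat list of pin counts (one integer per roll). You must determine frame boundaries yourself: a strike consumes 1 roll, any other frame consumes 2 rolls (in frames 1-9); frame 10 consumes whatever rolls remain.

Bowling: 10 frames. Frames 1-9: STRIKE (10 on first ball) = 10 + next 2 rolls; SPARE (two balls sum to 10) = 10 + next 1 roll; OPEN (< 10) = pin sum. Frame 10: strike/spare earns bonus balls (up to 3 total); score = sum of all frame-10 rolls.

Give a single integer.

Answer: 13

Derivation:
Frame 1: STRIKE. 10 + next two rolls (0+10) = 20. Cumulative: 20
Frame 2: SPARE (0+10=10). 10 + next roll (8) = 18. Cumulative: 38
Frame 3: OPEN (8+1=9). Cumulative: 47
Frame 4: SPARE (4+6=10). 10 + next roll (2) = 12. Cumulative: 59
Frame 5: SPARE (2+8=10). 10 + next roll (3) = 13. Cumulative: 72
Frame 6: OPEN (3+6=9). Cumulative: 81
Frame 7: OPEN (9+0=9). Cumulative: 90
Frame 8: SPARE (2+8=10). 10 + next roll (3) = 13. Cumulative: 103
Frame 9: OPEN (3+1=4). Cumulative: 107
Frame 10: STRIKE. Sum of all frame-10 rolls (10+10+8) = 28. Cumulative: 135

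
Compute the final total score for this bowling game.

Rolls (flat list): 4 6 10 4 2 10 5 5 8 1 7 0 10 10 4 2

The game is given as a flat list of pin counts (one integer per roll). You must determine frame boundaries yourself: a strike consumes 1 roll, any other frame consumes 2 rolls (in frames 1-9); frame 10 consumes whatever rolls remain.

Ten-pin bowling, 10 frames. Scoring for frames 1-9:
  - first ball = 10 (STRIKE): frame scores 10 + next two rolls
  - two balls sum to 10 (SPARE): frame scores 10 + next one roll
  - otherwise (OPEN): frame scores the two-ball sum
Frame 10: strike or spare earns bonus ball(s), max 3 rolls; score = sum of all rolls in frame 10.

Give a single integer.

Answer: 142

Derivation:
Frame 1: SPARE (4+6=10). 10 + next roll (10) = 20. Cumulative: 20
Frame 2: STRIKE. 10 + next two rolls (4+2) = 16. Cumulative: 36
Frame 3: OPEN (4+2=6). Cumulative: 42
Frame 4: STRIKE. 10 + next two rolls (5+5) = 20. Cumulative: 62
Frame 5: SPARE (5+5=10). 10 + next roll (8) = 18. Cumulative: 80
Frame 6: OPEN (8+1=9). Cumulative: 89
Frame 7: OPEN (7+0=7). Cumulative: 96
Frame 8: STRIKE. 10 + next two rolls (10+4) = 24. Cumulative: 120
Frame 9: STRIKE. 10 + next two rolls (4+2) = 16. Cumulative: 136
Frame 10: OPEN. Sum of all frame-10 rolls (4+2) = 6. Cumulative: 142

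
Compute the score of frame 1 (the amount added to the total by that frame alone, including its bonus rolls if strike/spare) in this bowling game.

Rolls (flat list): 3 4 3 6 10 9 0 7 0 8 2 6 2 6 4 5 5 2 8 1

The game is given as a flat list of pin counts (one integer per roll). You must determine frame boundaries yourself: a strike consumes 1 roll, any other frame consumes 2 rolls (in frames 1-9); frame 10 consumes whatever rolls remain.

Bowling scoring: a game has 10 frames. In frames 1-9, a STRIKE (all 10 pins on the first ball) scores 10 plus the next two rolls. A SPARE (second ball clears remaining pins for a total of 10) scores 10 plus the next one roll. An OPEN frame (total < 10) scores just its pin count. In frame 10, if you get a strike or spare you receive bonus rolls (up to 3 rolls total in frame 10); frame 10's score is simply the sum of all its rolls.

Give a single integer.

Frame 1: OPEN (3+4=7). Cumulative: 7
Frame 2: OPEN (3+6=9). Cumulative: 16
Frame 3: STRIKE. 10 + next two rolls (9+0) = 19. Cumulative: 35

Answer: 7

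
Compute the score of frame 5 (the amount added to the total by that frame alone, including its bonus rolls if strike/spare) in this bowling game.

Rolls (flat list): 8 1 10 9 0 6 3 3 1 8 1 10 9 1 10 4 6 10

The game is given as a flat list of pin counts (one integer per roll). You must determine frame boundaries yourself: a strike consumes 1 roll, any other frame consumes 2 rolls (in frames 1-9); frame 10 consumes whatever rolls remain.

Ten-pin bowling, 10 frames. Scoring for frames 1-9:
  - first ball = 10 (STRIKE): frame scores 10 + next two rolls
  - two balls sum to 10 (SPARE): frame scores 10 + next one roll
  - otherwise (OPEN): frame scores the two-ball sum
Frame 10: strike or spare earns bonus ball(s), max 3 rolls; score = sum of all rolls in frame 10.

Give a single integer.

Frame 1: OPEN (8+1=9). Cumulative: 9
Frame 2: STRIKE. 10 + next two rolls (9+0) = 19. Cumulative: 28
Frame 3: OPEN (9+0=9). Cumulative: 37
Frame 4: OPEN (6+3=9). Cumulative: 46
Frame 5: OPEN (3+1=4). Cumulative: 50
Frame 6: OPEN (8+1=9). Cumulative: 59
Frame 7: STRIKE. 10 + next two rolls (9+1) = 20. Cumulative: 79

Answer: 4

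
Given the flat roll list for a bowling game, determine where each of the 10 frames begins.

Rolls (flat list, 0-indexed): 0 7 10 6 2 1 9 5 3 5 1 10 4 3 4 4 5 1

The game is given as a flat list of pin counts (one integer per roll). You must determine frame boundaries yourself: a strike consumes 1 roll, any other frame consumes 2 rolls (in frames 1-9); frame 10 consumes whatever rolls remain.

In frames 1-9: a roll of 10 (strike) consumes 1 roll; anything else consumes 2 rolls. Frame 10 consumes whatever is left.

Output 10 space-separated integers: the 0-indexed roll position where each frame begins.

Frame 1 starts at roll index 0: rolls=0,7 (sum=7), consumes 2 rolls
Frame 2 starts at roll index 2: roll=10 (strike), consumes 1 roll
Frame 3 starts at roll index 3: rolls=6,2 (sum=8), consumes 2 rolls
Frame 4 starts at roll index 5: rolls=1,9 (sum=10), consumes 2 rolls
Frame 5 starts at roll index 7: rolls=5,3 (sum=8), consumes 2 rolls
Frame 6 starts at roll index 9: rolls=5,1 (sum=6), consumes 2 rolls
Frame 7 starts at roll index 11: roll=10 (strike), consumes 1 roll
Frame 8 starts at roll index 12: rolls=4,3 (sum=7), consumes 2 rolls
Frame 9 starts at roll index 14: rolls=4,4 (sum=8), consumes 2 rolls
Frame 10 starts at roll index 16: 2 remaining rolls

Answer: 0 2 3 5 7 9 11 12 14 16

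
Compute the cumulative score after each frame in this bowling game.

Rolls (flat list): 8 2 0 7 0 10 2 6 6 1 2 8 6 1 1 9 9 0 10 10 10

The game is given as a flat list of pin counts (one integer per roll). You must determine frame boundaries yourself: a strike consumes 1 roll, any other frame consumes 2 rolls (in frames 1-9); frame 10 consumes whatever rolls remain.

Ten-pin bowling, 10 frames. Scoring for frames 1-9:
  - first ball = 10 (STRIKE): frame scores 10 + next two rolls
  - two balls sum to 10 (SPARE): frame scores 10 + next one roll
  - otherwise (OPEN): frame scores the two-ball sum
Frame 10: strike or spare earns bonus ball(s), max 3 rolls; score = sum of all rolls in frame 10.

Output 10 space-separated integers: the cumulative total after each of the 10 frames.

Answer: 10 17 29 37 44 60 67 86 95 125

Derivation:
Frame 1: SPARE (8+2=10). 10 + next roll (0) = 10. Cumulative: 10
Frame 2: OPEN (0+7=7). Cumulative: 17
Frame 3: SPARE (0+10=10). 10 + next roll (2) = 12. Cumulative: 29
Frame 4: OPEN (2+6=8). Cumulative: 37
Frame 5: OPEN (6+1=7). Cumulative: 44
Frame 6: SPARE (2+8=10). 10 + next roll (6) = 16. Cumulative: 60
Frame 7: OPEN (6+1=7). Cumulative: 67
Frame 8: SPARE (1+9=10). 10 + next roll (9) = 19. Cumulative: 86
Frame 9: OPEN (9+0=9). Cumulative: 95
Frame 10: STRIKE. Sum of all frame-10 rolls (10+10+10) = 30. Cumulative: 125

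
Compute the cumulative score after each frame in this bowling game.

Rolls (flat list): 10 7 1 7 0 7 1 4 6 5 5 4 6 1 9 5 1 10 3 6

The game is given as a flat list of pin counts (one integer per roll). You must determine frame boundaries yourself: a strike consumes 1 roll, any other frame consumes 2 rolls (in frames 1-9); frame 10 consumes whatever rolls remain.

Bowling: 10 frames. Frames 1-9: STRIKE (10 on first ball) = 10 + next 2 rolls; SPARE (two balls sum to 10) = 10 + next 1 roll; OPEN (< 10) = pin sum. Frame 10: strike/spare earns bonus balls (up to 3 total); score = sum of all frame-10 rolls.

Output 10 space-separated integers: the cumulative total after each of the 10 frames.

Frame 1: STRIKE. 10 + next two rolls (7+1) = 18. Cumulative: 18
Frame 2: OPEN (7+1=8). Cumulative: 26
Frame 3: OPEN (7+0=7). Cumulative: 33
Frame 4: OPEN (7+1=8). Cumulative: 41
Frame 5: SPARE (4+6=10). 10 + next roll (5) = 15. Cumulative: 56
Frame 6: SPARE (5+5=10). 10 + next roll (4) = 14. Cumulative: 70
Frame 7: SPARE (4+6=10). 10 + next roll (1) = 11. Cumulative: 81
Frame 8: SPARE (1+9=10). 10 + next roll (5) = 15. Cumulative: 96
Frame 9: OPEN (5+1=6). Cumulative: 102
Frame 10: STRIKE. Sum of all frame-10 rolls (10+3+6) = 19. Cumulative: 121

Answer: 18 26 33 41 56 70 81 96 102 121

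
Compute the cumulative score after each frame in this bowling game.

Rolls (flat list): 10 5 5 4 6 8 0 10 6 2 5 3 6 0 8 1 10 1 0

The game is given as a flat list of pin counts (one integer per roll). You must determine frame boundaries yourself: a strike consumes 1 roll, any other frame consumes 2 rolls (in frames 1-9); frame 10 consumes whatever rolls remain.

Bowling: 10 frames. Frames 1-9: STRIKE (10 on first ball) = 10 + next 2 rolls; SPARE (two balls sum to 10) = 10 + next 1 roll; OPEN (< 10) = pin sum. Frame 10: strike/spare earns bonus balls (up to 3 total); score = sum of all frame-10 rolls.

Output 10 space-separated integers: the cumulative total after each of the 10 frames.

Frame 1: STRIKE. 10 + next two rolls (5+5) = 20. Cumulative: 20
Frame 2: SPARE (5+5=10). 10 + next roll (4) = 14. Cumulative: 34
Frame 3: SPARE (4+6=10). 10 + next roll (8) = 18. Cumulative: 52
Frame 4: OPEN (8+0=8). Cumulative: 60
Frame 5: STRIKE. 10 + next two rolls (6+2) = 18. Cumulative: 78
Frame 6: OPEN (6+2=8). Cumulative: 86
Frame 7: OPEN (5+3=8). Cumulative: 94
Frame 8: OPEN (6+0=6). Cumulative: 100
Frame 9: OPEN (8+1=9). Cumulative: 109
Frame 10: STRIKE. Sum of all frame-10 rolls (10+1+0) = 11. Cumulative: 120

Answer: 20 34 52 60 78 86 94 100 109 120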